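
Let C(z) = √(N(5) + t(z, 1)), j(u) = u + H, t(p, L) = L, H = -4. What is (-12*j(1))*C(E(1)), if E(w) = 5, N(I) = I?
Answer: 36*√6 ≈ 88.182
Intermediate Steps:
j(u) = -4 + u (j(u) = u - 4 = -4 + u)
C(z) = √6 (C(z) = √(5 + 1) = √6)
(-12*j(1))*C(E(1)) = (-12*(-4 + 1))*√6 = (-12*(-3))*√6 = 36*√6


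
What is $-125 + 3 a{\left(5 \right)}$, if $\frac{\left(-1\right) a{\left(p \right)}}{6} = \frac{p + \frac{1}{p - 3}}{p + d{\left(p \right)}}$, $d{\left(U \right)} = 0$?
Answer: $- \frac{724}{5} \approx -144.8$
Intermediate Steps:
$a{\left(p \right)} = - \frac{6 \left(p + \frac{1}{-3 + p}\right)}{p}$ ($a{\left(p \right)} = - 6 \frac{p + \frac{1}{p - 3}}{p + 0} = - 6 \frac{p + \frac{1}{-3 + p}}{p} = - \frac{6 \left(p + \frac{1}{-3 + p}\right)}{p}$)
$-125 + 3 a{\left(5 \right)} = -125 + 3 \frac{6 \left(-1 - 5^{2} + 3 \cdot 5\right)}{5 \left(-3 + 5\right)} = -125 + 3 \cdot 6 \cdot \frac{1}{5} \cdot \frac{1}{2} \left(-1 - 25 + 15\right) = -125 + 3 \cdot 6 \cdot \frac{1}{5} \cdot \frac{1}{2} \left(-11\right) = -125 + 3 \left(- \frac{33}{5}\right) = -125 - \frac{99}{5} = - \frac{724}{5}$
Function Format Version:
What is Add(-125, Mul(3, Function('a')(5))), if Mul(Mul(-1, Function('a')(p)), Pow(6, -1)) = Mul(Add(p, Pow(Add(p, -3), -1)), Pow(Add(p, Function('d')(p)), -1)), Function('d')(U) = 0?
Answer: Rational(-724, 5) ≈ -144.80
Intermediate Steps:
Function('a')(p) = Mul(-6, Pow(p, -1), Add(p, Pow(Add(-3, p), -1))) (Function('a')(p) = Mul(-6, Mul(Add(p, Pow(Add(p, -3), -1)), Pow(Add(p, 0), -1))) = Mul(-6, Mul(Add(p, Pow(Add(-3, p), -1)), Pow(p, -1))) = Mul(-6, Mul(Pow(p, -1), Add(p, Pow(Add(-3, p), -1)))) = Mul(-6, Pow(p, -1), Add(p, Pow(Add(-3, p), -1))))
Add(-125, Mul(3, Function('a')(5))) = Add(-125, Mul(3, Mul(6, Pow(5, -1), Pow(Add(-3, 5), -1), Add(-1, Mul(-1, Pow(5, 2)), Mul(3, 5))))) = Add(-125, Mul(3, Mul(6, Rational(1, 5), Pow(2, -1), Add(-1, Mul(-1, 25), 15)))) = Add(-125, Mul(3, Mul(6, Rational(1, 5), Rational(1, 2), Add(-1, -25, 15)))) = Add(-125, Mul(3, Mul(6, Rational(1, 5), Rational(1, 2), -11))) = Add(-125, Mul(3, Rational(-33, 5))) = Add(-125, Rational(-99, 5)) = Rational(-724, 5)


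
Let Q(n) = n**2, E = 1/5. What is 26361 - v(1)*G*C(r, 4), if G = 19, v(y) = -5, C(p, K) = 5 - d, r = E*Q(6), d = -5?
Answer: 27311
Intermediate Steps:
E = 1/5 ≈ 0.20000
r = 36/5 (r = (1/5)*6**2 = (1/5)*36 = 36/5 ≈ 7.2000)
C(p, K) = 10 (C(p, K) = 5 - 1*(-5) = 5 + 5 = 10)
26361 - v(1)*G*C(r, 4) = 26361 - (-5*19)*10 = 26361 - (-95)*10 = 26361 - 1*(-950) = 26361 + 950 = 27311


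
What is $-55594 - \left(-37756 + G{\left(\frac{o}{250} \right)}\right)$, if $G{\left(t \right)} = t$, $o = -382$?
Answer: $- \frac{2229559}{125} \approx -17836.0$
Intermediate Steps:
$-55594 - \left(-37756 + G{\left(\frac{o}{250} \right)}\right) = -55594 + \left(\left(-194 + 165 \cdot 230\right) - - \frac{382}{250}\right) = -55594 + \left(\left(-194 + 37950\right) - \left(-382\right) \frac{1}{250}\right) = -55594 + \left(37756 - - \frac{191}{125}\right) = -55594 + \left(37756 + \frac{191}{125}\right) = -55594 + \frac{4719691}{125} = - \frac{2229559}{125}$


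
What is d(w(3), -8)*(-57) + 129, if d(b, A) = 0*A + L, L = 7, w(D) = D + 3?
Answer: -270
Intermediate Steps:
w(D) = 3 + D
d(b, A) = 7 (d(b, A) = 0*A + 7 = 0 + 7 = 7)
d(w(3), -8)*(-57) + 129 = 7*(-57) + 129 = -399 + 129 = -270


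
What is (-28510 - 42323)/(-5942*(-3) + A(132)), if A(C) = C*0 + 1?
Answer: -70833/17827 ≈ -3.9734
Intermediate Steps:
A(C) = 1 (A(C) = 0 + 1 = 1)
(-28510 - 42323)/(-5942*(-3) + A(132)) = (-28510 - 42323)/(-5942*(-3) + 1) = -70833/(17826 + 1) = -70833/17827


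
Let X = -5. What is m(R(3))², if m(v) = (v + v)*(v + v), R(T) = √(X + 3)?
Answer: 64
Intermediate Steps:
R(T) = I*√2 (R(T) = √(-5 + 3) = √(-2) = I*√2)
m(v) = 4*v² (m(v) = (2*v)*(2*v) = 4*v²)
m(R(3))² = (4*(I*√2)²)² = (4*(-2))² = (-8)² = 64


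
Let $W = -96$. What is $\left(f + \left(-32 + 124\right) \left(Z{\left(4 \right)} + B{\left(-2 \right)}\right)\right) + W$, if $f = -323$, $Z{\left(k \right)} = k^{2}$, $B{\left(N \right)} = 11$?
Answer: $2065$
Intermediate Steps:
$\left(f + \left(-32 + 124\right) \left(Z{\left(4 \right)} + B{\left(-2 \right)}\right)\right) + W = \left(-323 + \left(-32 + 124\right) \left(4^{2} + 11\right)\right) - 96 = \left(-323 + 92 \left(16 + 11\right)\right) - 96 = \left(-323 + 92 \cdot 27\right) - 96 = \left(-323 + 2484\right) - 96 = 2161 - 96 = 2065$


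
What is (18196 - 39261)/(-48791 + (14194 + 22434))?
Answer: 21065/12163 ≈ 1.7319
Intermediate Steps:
(18196 - 39261)/(-48791 + (14194 + 22434)) = -21065/(-48791 + 36628) = -21065/(-12163) = -21065*(-1/12163) = 21065/12163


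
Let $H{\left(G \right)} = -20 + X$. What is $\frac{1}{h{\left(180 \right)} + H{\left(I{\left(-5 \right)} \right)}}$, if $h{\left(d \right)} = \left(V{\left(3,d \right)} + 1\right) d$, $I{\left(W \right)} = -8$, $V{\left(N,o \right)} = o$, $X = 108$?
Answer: $\frac{1}{32668} \approx 3.0611 \cdot 10^{-5}$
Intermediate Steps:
$H{\left(G \right)} = 88$ ($H{\left(G \right)} = -20 + 108 = 88$)
$h{\left(d \right)} = d \left(1 + d\right)$ ($h{\left(d \right)} = \left(d + 1\right) d = \left(1 + d\right) d = d \left(1 + d\right)$)
$\frac{1}{h{\left(180 \right)} + H{\left(I{\left(-5 \right)} \right)}} = \frac{1}{180 \left(1 + 180\right) + 88} = \frac{1}{180 \cdot 181 + 88} = \frac{1}{32580 + 88} = \frac{1}{32668}$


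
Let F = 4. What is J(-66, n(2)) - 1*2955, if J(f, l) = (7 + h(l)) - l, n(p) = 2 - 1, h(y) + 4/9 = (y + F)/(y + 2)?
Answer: -26530/9 ≈ -2947.8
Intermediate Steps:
h(y) = -4/9 + (4 + y)/(2 + y) (h(y) = -4/9 + (y + 4)/(y + 2) = -4/9 + (4 + y)/(2 + y))
n(p) = 1
J(f, l) = 7 - l + (28 + 5*l)/(9*(2 + l)) (J(f, l) = (7 + (28 + 5*l)/(9*(2 + l))) - l = 7 - l + (28 + 5*l)/(9*(2 + l)))
J(-66, n(2)) - 1*2955 = (154 - 9*1² + 50*1)/(9*(2 + 1)) - 1*2955 = (⅑)*(154 - 9*1 + 50)/3 - 2955 = (⅑)*(⅓)*(154 - 9 + 50) - 2955 = (⅑)*(⅓)*195 - 2955 = 65/9 - 2955 = -26530/9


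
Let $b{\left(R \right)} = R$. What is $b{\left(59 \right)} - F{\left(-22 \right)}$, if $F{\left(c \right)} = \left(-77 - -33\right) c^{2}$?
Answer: $21355$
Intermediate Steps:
$F{\left(c \right)} = - 44 c^{2}$ ($F{\left(c \right)} = \left(-77 + 33\right) c^{2} = - 44 c^{2}$)
$b{\left(59 \right)} - F{\left(-22 \right)} = 59 - - 44 \left(-22\right)^{2} = 59 - \left(-44\right) 484 = 59 - -21296 = 59 + 21296 = 21355$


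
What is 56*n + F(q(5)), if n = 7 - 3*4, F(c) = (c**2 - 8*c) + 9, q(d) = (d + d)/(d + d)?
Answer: -278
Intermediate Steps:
q(d) = 1 (q(d) = (2*d)/((2*d)) = (2*d)*(1/(2*d)) = 1)
F(c) = 9 + c**2 - 8*c
n = -5 (n = 7 - 12 = -5)
56*n + F(q(5)) = 56*(-5) + (9 + 1**2 - 8*1) = -280 + (9 + 1 - 8) = -280 + 2 = -278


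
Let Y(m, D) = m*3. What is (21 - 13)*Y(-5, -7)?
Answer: -120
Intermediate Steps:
Y(m, D) = 3*m
(21 - 13)*Y(-5, -7) = (21 - 13)*(3*(-5)) = 8*(-15) = -120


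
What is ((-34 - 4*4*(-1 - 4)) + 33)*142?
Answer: 11218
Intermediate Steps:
((-34 - 4*4*(-1 - 4)) + 33)*142 = ((-34 - 16*(-5)) + 33)*142 = ((-34 - 1*(-80)) + 33)*142 = ((-34 + 80) + 33)*142 = (46 + 33)*142 = 79*142 = 11218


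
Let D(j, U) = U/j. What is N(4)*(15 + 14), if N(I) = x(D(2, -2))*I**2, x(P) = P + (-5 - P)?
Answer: -2320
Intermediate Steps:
x(P) = -5
N(I) = -5*I**2
N(4)*(15 + 14) = (-5*4**2)*(15 + 14) = -5*16*29 = -80*29 = -2320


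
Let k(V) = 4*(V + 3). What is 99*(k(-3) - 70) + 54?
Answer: -6876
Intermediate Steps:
k(V) = 12 + 4*V (k(V) = 4*(3 + V) = 12 + 4*V)
99*(k(-3) - 70) + 54 = 99*((12 + 4*(-3)) - 70) + 54 = 99*((12 - 12) - 70) + 54 = 99*(0 - 70) + 54 = 99*(-70) + 54 = -6930 + 54 = -6876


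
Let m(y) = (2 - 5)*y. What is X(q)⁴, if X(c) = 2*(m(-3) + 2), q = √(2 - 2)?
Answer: 234256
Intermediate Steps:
m(y) = -3*y
q = 0 (q = √0 = 0)
X(c) = 22 (X(c) = 2*(-3*(-3) + 2) = 2*(9 + 2) = 2*11 = 22)
X(q)⁴ = 22⁴ = 234256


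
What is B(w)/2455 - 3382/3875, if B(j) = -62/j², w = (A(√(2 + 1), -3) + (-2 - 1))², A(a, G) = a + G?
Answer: -218821021028/250706993625 - 6448*√3/323492895 ≈ -0.87285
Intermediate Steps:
A(a, G) = G + a
w = (-6 + √3)² (w = ((-3 + √(2 + 1)) + (-2 - 1))² = ((-3 + √3) - 3)² = (-6 + √3)² ≈ 18.215)
B(j) = -62/j²
B(w)/2455 - 3382/3875 = -62/(6 - √3)⁴/2455 - 3382/3875 = -62/(6 - √3)⁴*(1/2455) - 3382*1/3875 = -62/(2455*(6 - √3)⁴) - 3382/3875 = -3382/3875 - 62/(2455*(6 - √3)⁴)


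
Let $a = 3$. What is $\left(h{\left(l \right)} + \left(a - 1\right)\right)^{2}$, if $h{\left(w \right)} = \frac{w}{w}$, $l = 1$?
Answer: $9$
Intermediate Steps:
$h{\left(w \right)} = 1$
$\left(h{\left(l \right)} + \left(a - 1\right)\right)^{2} = \left(1 + \left(3 - 1\right)\right)^{2} = \left(1 + 2\right)^{2} = 3^{2} = 9$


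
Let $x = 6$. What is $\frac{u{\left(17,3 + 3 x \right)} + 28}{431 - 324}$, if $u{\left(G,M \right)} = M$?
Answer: $\frac{49}{107} \approx 0.45794$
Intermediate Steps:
$\frac{u{\left(17,3 + 3 x \right)} + 28}{431 - 324} = \frac{\left(3 + 3 \cdot 6\right) + 28}{431 - 324} = \frac{\left(3 + 18\right) + 28}{107} = \left(21 + 28\right) \frac{1}{107} = 49 \cdot \frac{1}{107} = \frac{49}{107}$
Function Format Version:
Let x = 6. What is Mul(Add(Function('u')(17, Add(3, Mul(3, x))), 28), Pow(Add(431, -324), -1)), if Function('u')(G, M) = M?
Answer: Rational(49, 107) ≈ 0.45794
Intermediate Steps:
Mul(Add(Function('u')(17, Add(3, Mul(3, x))), 28), Pow(Add(431, -324), -1)) = Mul(Add(Add(3, Mul(3, 6)), 28), Pow(Add(431, -324), -1)) = Mul(Add(Add(3, 18), 28), Pow(107, -1)) = Mul(Add(21, 28), Rational(1, 107)) = Mul(49, Rational(1, 107)) = Rational(49, 107)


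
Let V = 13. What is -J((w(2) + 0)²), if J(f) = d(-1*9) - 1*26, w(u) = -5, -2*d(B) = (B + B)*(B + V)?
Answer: -10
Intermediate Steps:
d(B) = -B*(13 + B) (d(B) = -(B + B)*(B + 13)/2 = -2*B*(13 + B)/2 = -B*(13 + B))
J(f) = 10 (J(f) = -(-1*9)*(13 - 1*9) - 1*26 = -1*(-9)*(13 - 9) - 26 = -1*(-9)*4 - 26 = 36 - 26 = 10)
-J((w(2) + 0)²) = -1*10 = -10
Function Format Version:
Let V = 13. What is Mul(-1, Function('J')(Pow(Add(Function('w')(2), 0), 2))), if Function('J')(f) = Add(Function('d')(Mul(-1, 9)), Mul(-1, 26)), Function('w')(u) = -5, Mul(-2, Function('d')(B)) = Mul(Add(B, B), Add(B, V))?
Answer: -10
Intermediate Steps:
Function('d')(B) = Mul(-1, B, Add(13, B)) (Function('d')(B) = Mul(Rational(-1, 2), Mul(Add(B, B), Add(B, 13))) = Mul(Rational(-1, 2), Mul(Mul(2, B), Add(13, B))) = Mul(Rational(-1, 2), Mul(2, B, Add(13, B))) = Mul(-1, B, Add(13, B)))
Function('J')(f) = 10 (Function('J')(f) = Add(Mul(-1, Mul(-1, 9), Add(13, Mul(-1, 9))), Mul(-1, 26)) = Add(Mul(-1, -9, Add(13, -9)), -26) = Add(Mul(-1, -9, 4), -26) = Add(36, -26) = 10)
Mul(-1, Function('J')(Pow(Add(Function('w')(2), 0), 2))) = Mul(-1, 10) = -10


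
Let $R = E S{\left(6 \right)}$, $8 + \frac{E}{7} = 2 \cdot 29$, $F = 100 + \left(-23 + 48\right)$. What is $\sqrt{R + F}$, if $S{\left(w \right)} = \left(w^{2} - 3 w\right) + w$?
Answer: $5 \sqrt{341} \approx 92.331$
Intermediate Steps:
$S{\left(w \right)} = w^{2} - 2 w$
$F = 125$ ($F = 100 + 25 = 125$)
$E = 350$ ($E = -56 + 7 \cdot 2 \cdot 29 = -56 + 7 \cdot 58 = -56 + 406 = 350$)
$R = 8400$ ($R = 350 \cdot 6 \left(-2 + 6\right) = 350 \cdot 6 \cdot 4 = 350 \cdot 24 = 8400$)
$\sqrt{R + F} = \sqrt{8400 + 125} = \sqrt{8525} = 5 \sqrt{341}$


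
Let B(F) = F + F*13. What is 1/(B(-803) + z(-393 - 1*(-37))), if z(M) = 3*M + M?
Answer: -1/12666 ≈ -7.8951e-5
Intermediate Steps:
z(M) = 4*M
B(F) = 14*F (B(F) = F + 13*F = 14*F)
1/(B(-803) + z(-393 - 1*(-37))) = 1/(14*(-803) + 4*(-393 - 1*(-37))) = 1/(-11242 + 4*(-393 + 37)) = 1/(-11242 + 4*(-356)) = 1/(-11242 - 1424) = 1/(-12666) = -1/12666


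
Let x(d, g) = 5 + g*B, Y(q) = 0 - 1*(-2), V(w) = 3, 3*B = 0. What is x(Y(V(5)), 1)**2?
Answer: 25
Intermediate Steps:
B = 0 (B = (1/3)*0 = 0)
Y(q) = 2 (Y(q) = 0 + 2 = 2)
x(d, g) = 5 (x(d, g) = 5 + g*0 = 5 + 0 = 5)
x(Y(V(5)), 1)**2 = 5**2 = 25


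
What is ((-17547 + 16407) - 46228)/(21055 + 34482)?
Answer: -47368/55537 ≈ -0.85291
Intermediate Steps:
((-17547 + 16407) - 46228)/(21055 + 34482) = (-1140 - 46228)/55537 = -47368*1/55537 = -47368/55537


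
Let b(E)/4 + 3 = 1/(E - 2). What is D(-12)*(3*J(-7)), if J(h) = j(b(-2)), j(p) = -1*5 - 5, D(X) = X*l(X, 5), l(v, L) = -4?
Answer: -1440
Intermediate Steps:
b(E) = -12 + 4/(-2 + E) (b(E) = -12 + 4/(E - 2) = -12 + 4/(-2 + E))
D(X) = -4*X (D(X) = X*(-4) = -4*X)
j(p) = -10 (j(p) = -5 - 5 = -10)
J(h) = -10
D(-12)*(3*J(-7)) = (-4*(-12))*(3*(-10)) = 48*(-30) = -1440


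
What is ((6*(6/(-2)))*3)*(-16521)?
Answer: 892134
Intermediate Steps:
((6*(6/(-2)))*3)*(-16521) = ((6*(6*(-½)))*3)*(-16521) = ((6*(-3))*3)*(-16521) = -18*3*(-16521) = -54*(-16521) = 892134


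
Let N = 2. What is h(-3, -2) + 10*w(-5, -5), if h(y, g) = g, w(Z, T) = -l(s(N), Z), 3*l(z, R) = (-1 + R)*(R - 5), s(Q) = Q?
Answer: -202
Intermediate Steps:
l(z, R) = (-1 + R)*(-5 + R)/3 (l(z, R) = ((-1 + R)*(R - 5))/3 = ((-1 + R)*(-5 + R))/3 = (-1 + R)*(-5 + R)/3)
w(Z, T) = -5/3 + 2*Z - Z²/3 (w(Z, T) = -(5/3 - 2*Z + Z²/3) = -5/3 + 2*Z - Z²/3)
h(-3, -2) + 10*w(-5, -5) = -2 + 10*(-5/3 + 2*(-5) - ⅓*(-5)²) = -2 + 10*(-5/3 - 10 - ⅓*25) = -2 + 10*(-5/3 - 10 - 25/3) = -2 + 10*(-20) = -2 - 200 = -202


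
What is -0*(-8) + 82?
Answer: 82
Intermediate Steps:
-0*(-8) + 82 = -54*0 + 82 = 0 + 82 = 82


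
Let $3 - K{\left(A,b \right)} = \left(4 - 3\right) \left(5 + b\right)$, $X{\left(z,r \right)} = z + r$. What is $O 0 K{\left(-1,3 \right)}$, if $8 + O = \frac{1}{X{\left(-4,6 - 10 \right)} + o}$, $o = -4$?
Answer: $0$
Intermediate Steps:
$X{\left(z,r \right)} = r + z$
$K{\left(A,b \right)} = -2 - b$ ($K{\left(A,b \right)} = 3 - \left(4 - 3\right) \left(5 + b\right) = 3 - 1 \left(5 + b\right) = 3 - \left(5 + b\right) = -2 - b$)
$O = - \frac{97}{12}$ ($O = -8 + \frac{1}{\left(\left(6 - 10\right) - 4\right) - 4} = -8 + \frac{1}{\left(-4 - 4\right) - 4} = -8 + \frac{1}{-8 - 4} = -8 + \frac{1}{-12} = -8 - \frac{1}{12} = - \frac{97}{12} \approx -8.0833$)
$O 0 K{\left(-1,3 \right)} = \left(- \frac{97}{12}\right) 0 \left(-2 - 3\right) = 0 \left(-2 - 3\right) = 0 \left(-5\right) = 0$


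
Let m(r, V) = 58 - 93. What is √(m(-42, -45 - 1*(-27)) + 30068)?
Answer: 3*√3337 ≈ 173.30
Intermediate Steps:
m(r, V) = -35
√(m(-42, -45 - 1*(-27)) + 30068) = √(-35 + 30068) = √30033 = 3*√3337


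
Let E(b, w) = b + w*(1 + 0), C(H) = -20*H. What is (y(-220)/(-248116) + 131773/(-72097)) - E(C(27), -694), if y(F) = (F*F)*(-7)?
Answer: 501500927975/406554983 ≈ 1233.5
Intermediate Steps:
y(F) = -7*F**2 (y(F) = F**2*(-7) = -7*F**2)
E(b, w) = b + w (E(b, w) = b + w*1 = b + w)
(y(-220)/(-248116) + 131773/(-72097)) - E(C(27), -694) = (-7*(-220)**2/(-248116) + 131773/(-72097)) - (-20*27 - 694) = (-7*48400*(-1/248116) + 131773*(-1/72097)) - (-540 - 694) = (-338800*(-1/248116) - 131773/72097) - 1*(-1234) = (7700/5639 - 131773/72097) + 1234 = -187921047/406554983 + 1234 = 501500927975/406554983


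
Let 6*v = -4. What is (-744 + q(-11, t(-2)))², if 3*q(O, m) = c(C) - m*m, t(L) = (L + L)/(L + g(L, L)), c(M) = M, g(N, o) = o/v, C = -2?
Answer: 562500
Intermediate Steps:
v = -⅔ (v = (⅙)*(-4) = -⅔ ≈ -0.66667)
g(N, o) = -3*o/2 (g(N, o) = o/(-⅔) = o*(-3/2) = -3*o/2)
t(L) = -4 (t(L) = (L + L)/(L - 3*L/2) = (2*L)/((-L/2)) = (2*L)*(-2/L) = -4)
q(O, m) = -⅔ - m²/3 (q(O, m) = (-2 - m*m)/3 = (-2 - m²)/3 = -⅔ - m²/3)
(-744 + q(-11, t(-2)))² = (-744 + (-⅔ - ⅓*(-4)²))² = (-744 + (-⅔ - ⅓*16))² = (-744 + (-⅔ - 16/3))² = (-744 - 6)² = (-750)² = 562500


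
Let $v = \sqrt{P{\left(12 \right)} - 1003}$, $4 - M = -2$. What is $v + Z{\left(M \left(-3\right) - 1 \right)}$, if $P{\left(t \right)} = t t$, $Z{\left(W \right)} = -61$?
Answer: $-61 + i \sqrt{859} \approx -61.0 + 29.309 i$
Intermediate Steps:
$M = 6$ ($M = 4 - -2 = 4 + 2 = 6$)
$P{\left(t \right)} = t^{2}$
$v = i \sqrt{859}$ ($v = \sqrt{12^{2} - 1003} = \sqrt{144 - 1003} = \sqrt{-859} = i \sqrt{859} \approx 29.309 i$)
$v + Z{\left(M \left(-3\right) - 1 \right)} = i \sqrt{859} - 61 = -61 + i \sqrt{859}$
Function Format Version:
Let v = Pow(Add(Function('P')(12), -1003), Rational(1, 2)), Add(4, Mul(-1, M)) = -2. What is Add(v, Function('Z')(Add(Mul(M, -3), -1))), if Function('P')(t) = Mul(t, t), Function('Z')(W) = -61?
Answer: Add(-61, Mul(I, Pow(859, Rational(1, 2)))) ≈ Add(-61.000, Mul(29.309, I))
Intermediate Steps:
M = 6 (M = Add(4, Mul(-1, -2)) = Add(4, 2) = 6)
Function('P')(t) = Pow(t, 2)
v = Mul(I, Pow(859, Rational(1, 2))) (v = Pow(Add(Pow(12, 2), -1003), Rational(1, 2)) = Pow(Add(144, -1003), Rational(1, 2)) = Pow(-859, Rational(1, 2)) = Mul(I, Pow(859, Rational(1, 2))) ≈ Mul(29.309, I))
Add(v, Function('Z')(Add(Mul(M, -3), -1))) = Add(Mul(I, Pow(859, Rational(1, 2))), -61) = Add(-61, Mul(I, Pow(859, Rational(1, 2))))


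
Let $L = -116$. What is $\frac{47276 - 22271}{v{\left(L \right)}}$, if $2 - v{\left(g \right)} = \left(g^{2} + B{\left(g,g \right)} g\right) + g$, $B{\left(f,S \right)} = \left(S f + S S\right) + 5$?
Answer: $\frac{25005}{3109034} \approx 0.0080427$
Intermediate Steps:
$B{\left(f,S \right)} = 5 + S^{2} + S f$ ($B{\left(f,S \right)} = \left(S f + S^{2}\right) + 5 = \left(S^{2} + S f\right) + 5 = 5 + S^{2} + S f$)
$v{\left(g \right)} = 2 - g - g^{2} - g \left(5 + 2 g^{2}\right)$ ($v{\left(g \right)} = 2 - \left(\left(g^{2} + \left(5 + g^{2} + g g\right) g\right) + g\right) = 2 - \left(\left(g^{2} + \left(5 + g^{2} + g^{2}\right) g\right) + g\right) = 2 - \left(\left(g^{2} + \left(5 + 2 g^{2}\right) g\right) + g\right) = 2 - \left(\left(g^{2} + g \left(5 + 2 g^{2}\right)\right) + g\right) = 2 - \left(g + g^{2} + g \left(5 + 2 g^{2}\right)\right) = 2 - g - g^{2} - g \left(5 + 2 g^{2}\right)$)
$\frac{47276 - 22271}{v{\left(L \right)}} = \frac{47276 - 22271}{2 - \left(-116\right)^{2} - -696 - 2 \left(-116\right)^{3}} = \frac{47276 - 22271}{2 - 13456 + 696 - -3121792} = \frac{25005}{2 - 13456 + 696 + 3121792} = \frac{25005}{3109034}$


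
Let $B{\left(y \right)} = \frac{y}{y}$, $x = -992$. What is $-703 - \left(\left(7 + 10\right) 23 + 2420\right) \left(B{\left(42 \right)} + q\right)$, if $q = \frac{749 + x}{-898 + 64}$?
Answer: $- \frac{1204583}{278} \approx -4333.0$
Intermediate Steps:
$B{\left(y \right)} = 1$
$q = \frac{81}{278}$ ($q = \frac{749 - 992}{-898 + 64} = - \frac{243}{-834} = \left(-243\right) \left(- \frac{1}{834}\right) = \frac{81}{278} \approx 0.29137$)
$-703 - \left(\left(7 + 10\right) 23 + 2420\right) \left(B{\left(42 \right)} + q\right) = -703 - \left(\left(7 + 10\right) 23 + 2420\right) \left(1 + \frac{81}{278}\right) = -703 - \left(17 \cdot 23 + 2420\right) \frac{359}{278} = -703 - \left(391 + 2420\right) \frac{359}{278} = -703 - 2811 \cdot \frac{359}{278} = -703 - \frac{1009149}{278} = - \frac{1204583}{278}$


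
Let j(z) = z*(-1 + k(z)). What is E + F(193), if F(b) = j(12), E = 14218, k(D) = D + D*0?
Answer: 14350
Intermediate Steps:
k(D) = D (k(D) = D + 0 = D)
j(z) = z*(-1 + z)
F(b) = 132 (F(b) = 12*(-1 + 12) = 12*11 = 132)
E + F(193) = 14218 + 132 = 14350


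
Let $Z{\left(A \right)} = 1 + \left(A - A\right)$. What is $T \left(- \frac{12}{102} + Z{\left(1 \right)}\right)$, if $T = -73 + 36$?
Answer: $- \frac{555}{17} \approx -32.647$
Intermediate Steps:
$Z{\left(A \right)} = 1$ ($Z{\left(A \right)} = 1 + 0 = 1$)
$T = -37$
$T \left(- \frac{12}{102} + Z{\left(1 \right)}\right) = - 37 \left(- \frac{12}{102} + 1\right) = - 37 \left(\left(-12\right) \frac{1}{102} + 1\right) = - 37 \left(- \frac{2}{17} + 1\right) = \left(-37\right) \frac{15}{17} = - \frac{555}{17}$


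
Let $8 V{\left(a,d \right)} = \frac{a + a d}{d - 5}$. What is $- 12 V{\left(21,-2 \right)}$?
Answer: $- \frac{9}{2} \approx -4.5$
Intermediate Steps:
$V{\left(a,d \right)} = \frac{a + a d}{8 \left(-5 + d\right)}$ ($V{\left(a,d \right)} = \frac{\left(a + a d\right) \frac{1}{d - 5}}{8} = \frac{\left(a + a d\right) \frac{1}{-5 + d}}{8} = \frac{\frac{1}{-5 + d} \left(a + a d\right)}{8} = \frac{a + a d}{8 \left(-5 + d\right)}$)
$- 12 V{\left(21,-2 \right)} = - 12 \cdot \frac{1}{8} \cdot 21 \frac{1}{-5 - 2} \left(1 - 2\right) = - 12 \cdot \frac{1}{8} \cdot 21 \frac{1}{-7} \left(-1\right) = - 12 \cdot \frac{1}{8} \cdot 21 \left(- \frac{1}{7}\right) \left(-1\right) = \left(-12\right) \frac{3}{8} = - \frac{9}{2}$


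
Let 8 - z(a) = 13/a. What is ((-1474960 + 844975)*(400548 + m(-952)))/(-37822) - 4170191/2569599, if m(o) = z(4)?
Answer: 2593672677038463157/388749493512 ≈ 6.6718e+6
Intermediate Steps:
z(a) = 8 - 13/a
m(o) = 19/4 (m(o) = 8 - 13/4 = 19/4)
((-1474960 + 844975)*(400548 + m(-952)))/(-37822) - 4170191/2569599 = ((-1474960 + 844975)*(400548 + 19/4))/(-37822) - 4170191/2569599 = -629985*1602211/4*(-1/37822) - 4170191*1/2569599 = -1009368896835/4*(-1/37822) - 4170191/2569599 = 1009368896835/151288 - 4170191/2569599 = 2593672677038463157/388749493512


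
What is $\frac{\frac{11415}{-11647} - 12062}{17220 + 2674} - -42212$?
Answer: $\frac{9780608607087}{231705418} \approx 42211.0$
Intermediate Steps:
$\frac{\frac{11415}{-11647} - 12062}{17220 + 2674} - -42212 = \frac{11415 \left(- \frac{1}{11647}\right) - 12062}{19894} + 42212 = \left(- \frac{11415}{11647} - 12062\right) \frac{1}{19894} + 42212 = \left(- \frac{140497529}{11647}\right) \frac{1}{19894} + 42212 = - \frac{140497529}{231705418} + 42212 = \frac{9780608607087}{231705418}$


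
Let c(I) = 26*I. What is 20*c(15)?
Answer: 7800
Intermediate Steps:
20*c(15) = 20*(26*15) = 20*390 = 7800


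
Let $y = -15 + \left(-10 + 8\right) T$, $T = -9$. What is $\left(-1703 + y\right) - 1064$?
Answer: $-2764$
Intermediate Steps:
$y = 3$ ($y = -15 + \left(-10 + 8\right) \left(-9\right) = -15 - -18 = -15 + 18 = 3$)
$\left(-1703 + y\right) - 1064 = \left(-1703 + 3\right) - 1064 = -1700 - 1064 = -2764$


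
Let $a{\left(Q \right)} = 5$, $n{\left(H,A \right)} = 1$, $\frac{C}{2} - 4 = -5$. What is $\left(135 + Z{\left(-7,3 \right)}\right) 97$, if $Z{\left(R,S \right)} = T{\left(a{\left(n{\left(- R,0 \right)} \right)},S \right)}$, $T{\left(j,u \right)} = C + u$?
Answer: $13192$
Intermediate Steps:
$C = -2$ ($C = 8 + 2 \left(-5\right) = 8 - 10 = -2$)
$T{\left(j,u \right)} = -2 + u$
$Z{\left(R,S \right)} = -2 + S$
$\left(135 + Z{\left(-7,3 \right)}\right) 97 = \left(135 + \left(-2 + 3\right)\right) 97 = \left(135 + 1\right) 97 = 136 \cdot 97 = 13192$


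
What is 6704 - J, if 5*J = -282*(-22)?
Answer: 27316/5 ≈ 5463.2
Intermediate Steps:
J = 6204/5 (J = (-282*(-22))/5 = (1/5)*6204 = 6204/5 ≈ 1240.8)
6704 - J = 6704 - 1*6204/5 = 6704 - 6204/5 = 27316/5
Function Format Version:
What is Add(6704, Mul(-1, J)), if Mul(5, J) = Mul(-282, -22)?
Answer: Rational(27316, 5) ≈ 5463.2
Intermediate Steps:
J = Rational(6204, 5) (J = Mul(Rational(1, 5), Mul(-282, -22)) = Mul(Rational(1, 5), 6204) = Rational(6204, 5) ≈ 1240.8)
Add(6704, Mul(-1, J)) = Add(6704, Mul(-1, Rational(6204, 5))) = Add(6704, Rational(-6204, 5)) = Rational(27316, 5)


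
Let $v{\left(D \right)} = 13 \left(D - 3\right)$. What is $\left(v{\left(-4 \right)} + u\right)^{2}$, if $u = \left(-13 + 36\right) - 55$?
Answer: $15129$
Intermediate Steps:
$v{\left(D \right)} = -39 + 13 D$ ($v{\left(D \right)} = 13 \left(-3 + D\right) = -39 + 13 D$)
$u = -32$ ($u = 23 - 55 = -32$)
$\left(v{\left(-4 \right)} + u\right)^{2} = \left(\left(-39 + 13 \left(-4\right)\right) - 32\right)^{2} = \left(\left(-39 - 52\right) - 32\right)^{2} = \left(-91 - 32\right)^{2} = \left(-123\right)^{2} = 15129$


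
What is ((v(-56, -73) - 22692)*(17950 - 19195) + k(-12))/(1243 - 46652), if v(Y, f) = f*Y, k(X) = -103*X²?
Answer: -23147148/45409 ≈ -509.75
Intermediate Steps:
v(Y, f) = Y*f
((v(-56, -73) - 22692)*(17950 - 19195) + k(-12))/(1243 - 46652) = ((-56*(-73) - 22692)*(17950 - 19195) - 103*(-12)²)/(1243 - 46652) = ((4088 - 22692)*(-1245) - 103*144)/(-45409) = (-18604*(-1245) - 14832)*(-1/45409) = (23161980 - 14832)*(-1/45409) = 23147148*(-1/45409) = -23147148/45409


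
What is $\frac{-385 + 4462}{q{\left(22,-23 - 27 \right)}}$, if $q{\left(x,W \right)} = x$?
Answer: $\frac{4077}{22} \approx 185.32$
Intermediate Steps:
$\frac{-385 + 4462}{q{\left(22,-23 - 27 \right)}} = \frac{-385 + 4462}{22} = 4077 \cdot \frac{1}{22} = \frac{4077}{22}$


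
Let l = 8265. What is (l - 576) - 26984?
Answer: -19295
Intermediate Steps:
(l - 576) - 26984 = (8265 - 576) - 26984 = 7689 - 26984 = -19295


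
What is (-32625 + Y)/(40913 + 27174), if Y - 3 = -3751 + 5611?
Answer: -30762/68087 ≈ -0.45180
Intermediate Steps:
Y = 1863 (Y = 3 + (-3751 + 5611) = 3 + 1860 = 1863)
(-32625 + Y)/(40913 + 27174) = (-32625 + 1863)/(40913 + 27174) = -30762/68087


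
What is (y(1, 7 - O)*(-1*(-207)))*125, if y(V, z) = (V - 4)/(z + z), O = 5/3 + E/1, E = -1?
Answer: -232875/38 ≈ -6128.3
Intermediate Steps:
O = ⅔ (O = 5/3 - 1/1 = 5*(⅓) - 1*1 = 5/3 - 1 = ⅔ ≈ 0.66667)
y(V, z) = (-4 + V)/(2*z) (y(V, z) = (-4 + V)/((2*z)) = (-4 + V)*(1/(2*z)) = (-4 + V)/(2*z))
(y(1, 7 - O)*(-1*(-207)))*125 = (((-4 + 1)/(2*(7 - 1*⅔)))*(-1*(-207)))*125 = (((½)*(-3)/(7 - ⅔))*207)*125 = (((½)*(-3)/(19/3))*207)*125 = (((½)*(3/19)*(-3))*207)*125 = -9/38*207*125 = -1863/38*125 = -232875/38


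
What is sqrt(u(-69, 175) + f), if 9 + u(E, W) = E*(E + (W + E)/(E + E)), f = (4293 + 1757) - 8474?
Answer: sqrt(2381) ≈ 48.795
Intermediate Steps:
f = -2424 (f = 6050 - 8474 = -2424)
u(E, W) = -9 + E*(E + (E + W)/(2*E)) (u(E, W) = -9 + E*(E + (W + E)/(E + E)) = -9 + E*(E + (E + W)/((2*E))) = -9 + E*(E + (E + W)*(1/(2*E))) = -9 + E*(E + (E + W)/(2*E)))
sqrt(u(-69, 175) + f) = sqrt((-9 + (-69)**2 + (1/2)*(-69) + (1/2)*175) - 2424) = sqrt((-9 + 4761 - 69/2 + 175/2) - 2424) = sqrt(4805 - 2424) = sqrt(2381)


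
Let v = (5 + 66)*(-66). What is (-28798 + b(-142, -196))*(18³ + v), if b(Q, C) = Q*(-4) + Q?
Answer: -32514312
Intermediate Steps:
b(Q, C) = -3*Q (b(Q, C) = -4*Q + Q = -3*Q)
v = -4686 (v = 71*(-66) = -4686)
(-28798 + b(-142, -196))*(18³ + v) = (-28798 - 3*(-142))*(18³ - 4686) = (-28798 + 426)*(5832 - 4686) = -28372*1146 = -32514312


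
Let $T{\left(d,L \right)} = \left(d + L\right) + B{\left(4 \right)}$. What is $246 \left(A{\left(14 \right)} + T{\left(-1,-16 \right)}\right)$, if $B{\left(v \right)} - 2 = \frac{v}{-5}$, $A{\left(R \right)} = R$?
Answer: $- \frac{2214}{5} \approx -442.8$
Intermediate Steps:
$B{\left(v \right)} = 2 - \frac{v}{5}$ ($B{\left(v \right)} = 2 + \frac{v}{-5} = 2 + v \left(- \frac{1}{5}\right) = 2 - \frac{v}{5}$)
$T{\left(d,L \right)} = \frac{6}{5} + L + d$ ($T{\left(d,L \right)} = \left(d + L\right) + \left(2 - \frac{4}{5}\right) = \left(L + d\right) + \left(2 - \frac{4}{5}\right) = \left(L + d\right) + \frac{6}{5} = \frac{6}{5} + L + d$)
$246 \left(A{\left(14 \right)} + T{\left(-1,-16 \right)}\right) = 246 \left(14 - \frac{79}{5}\right) = 246 \left(- \frac{9}{5}\right) = - \frac{2214}{5}$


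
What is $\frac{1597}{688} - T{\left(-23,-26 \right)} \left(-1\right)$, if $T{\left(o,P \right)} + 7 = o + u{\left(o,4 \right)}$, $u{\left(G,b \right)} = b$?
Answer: $- \frac{16291}{688} \approx -23.679$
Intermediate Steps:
$T{\left(o,P \right)} = -3 + o$ ($T{\left(o,P \right)} = -7 + \left(o + 4\right) = -7 + \left(4 + o\right) = -3 + o$)
$\frac{1597}{688} - T{\left(-23,-26 \right)} \left(-1\right) = \frac{1597}{688} - \left(-3 - 23\right) \left(-1\right) = 1597 \cdot \frac{1}{688} - \left(-26\right) \left(-1\right) = \frac{1597}{688} - 26 = - \frac{16291}{688}$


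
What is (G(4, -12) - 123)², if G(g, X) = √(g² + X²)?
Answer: 15289 - 984*√10 ≈ 12177.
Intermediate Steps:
G(g, X) = √(X² + g²)
(G(4, -12) - 123)² = (√((-12)² + 4²) - 123)² = (√(144 + 16) - 123)² = (√160 - 123)² = (4*√10 - 123)² = (-123 + 4*√10)²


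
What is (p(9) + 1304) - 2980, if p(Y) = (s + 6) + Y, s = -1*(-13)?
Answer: -1648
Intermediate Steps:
s = 13
p(Y) = 19 + Y (p(Y) = (13 + 6) + Y = 19 + Y)
(p(9) + 1304) - 2980 = ((19 + 9) + 1304) - 2980 = (28 + 1304) - 2980 = 1332 - 2980 = -1648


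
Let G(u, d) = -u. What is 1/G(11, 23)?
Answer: -1/11 ≈ -0.090909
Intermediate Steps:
1/G(11, 23) = 1/(-1*11) = 1/(-11) = -1/11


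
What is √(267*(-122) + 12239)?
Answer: 7*I*√415 ≈ 142.6*I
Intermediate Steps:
√(267*(-122) + 12239) = √(-32574 + 12239) = √(-20335) = 7*I*√415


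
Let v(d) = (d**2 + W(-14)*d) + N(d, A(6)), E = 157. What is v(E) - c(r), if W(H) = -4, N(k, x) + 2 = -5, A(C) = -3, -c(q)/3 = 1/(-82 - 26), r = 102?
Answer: 864503/36 ≈ 24014.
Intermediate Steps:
c(q) = 1/36 (c(q) = -3/(-82 - 26) = -3/(-108) = -3*(-1/108) = 1/36)
N(k, x) = -7 (N(k, x) = -2 - 5 = -7)
v(d) = -7 + d**2 - 4*d (v(d) = (d**2 - 4*d) - 7 = -7 + d**2 - 4*d)
v(E) - c(r) = (-7 + 157**2 - 4*157) - 1*1/36 = (-7 + 24649 - 628) - 1/36 = 24014 - 1/36 = 864503/36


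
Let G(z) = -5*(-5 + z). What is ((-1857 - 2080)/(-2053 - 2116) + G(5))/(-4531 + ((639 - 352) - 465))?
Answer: -3937/19631821 ≈ -0.00020054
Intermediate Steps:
G(z) = 25 - 5*z
((-1857 - 2080)/(-2053 - 2116) + G(5))/(-4531 + ((639 - 352) - 465)) = ((-1857 - 2080)/(-2053 - 2116) + (25 - 5*5))/(-4531 + ((639 - 352) - 465)) = (-3937/(-4169) + (25 - 25))/(-4531 + (287 - 465)) = (-3937*(-1/4169) + 0)/(-4531 - 178) = (3937/4169 + 0)/(-4709) = (3937/4169)*(-1/4709) = -3937/19631821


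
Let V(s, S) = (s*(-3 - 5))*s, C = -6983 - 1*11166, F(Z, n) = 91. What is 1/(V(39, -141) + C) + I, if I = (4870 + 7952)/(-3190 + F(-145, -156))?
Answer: -129575891/31317461 ≈ -4.1375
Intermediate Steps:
C = -18149 (C = -6983 - 11166 = -18149)
V(s, S) = -8*s² (V(s, S) = (s*(-8))*s = (-8*s)*s = -8*s²)
I = -4274/1033 (I = (4870 + 7952)/(-3190 + 91) = 12822/(-3099) = 12822*(-1/3099) = -4274/1033 ≈ -4.1375)
1/(V(39, -141) + C) + I = 1/(-8*39² - 18149) - 4274/1033 = 1/(-8*1521 - 18149) - 4274/1033 = 1/(-12168 - 18149) - 4274/1033 = 1/(-30317) - 4274/1033 = -1/30317 - 4274/1033 = -129575891/31317461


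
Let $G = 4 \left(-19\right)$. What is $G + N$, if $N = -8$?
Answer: $-84$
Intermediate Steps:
$G = -76$
$G + N = -76 - 8 = -84$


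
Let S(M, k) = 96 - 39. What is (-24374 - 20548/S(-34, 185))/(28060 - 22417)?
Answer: -1409866/321651 ≈ -4.3832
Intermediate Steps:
S(M, k) = 57
(-24374 - 20548/S(-34, 185))/(28060 - 22417) = (-24374 - 20548/57)/(28060 - 22417) = (-24374 - 20548*1/57)/5643 = (-24374 - 20548/57)*(1/5643) = -1409866/57*1/5643 = -1409866/321651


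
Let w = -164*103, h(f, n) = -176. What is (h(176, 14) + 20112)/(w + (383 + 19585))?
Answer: 4984/769 ≈ 6.4811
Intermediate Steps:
w = -16892
(h(176, 14) + 20112)/(w + (383 + 19585)) = (-176 + 20112)/(-16892 + (383 + 19585)) = 19936/(-16892 + 19968) = 19936/3076 = 19936*(1/3076) = 4984/769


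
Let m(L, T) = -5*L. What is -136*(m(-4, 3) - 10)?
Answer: -1360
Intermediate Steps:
-136*(m(-4, 3) - 10) = -136*(-5*(-4) - 10) = -136*(20 - 10) = -136*10 = -1360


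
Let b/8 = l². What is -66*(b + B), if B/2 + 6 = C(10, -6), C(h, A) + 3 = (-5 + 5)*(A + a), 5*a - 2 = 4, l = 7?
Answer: -24684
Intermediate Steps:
a = 6/5 (a = ⅖ + (⅕)*4 = ⅖ + ⅘ = 6/5 ≈ 1.2000)
C(h, A) = -3 (C(h, A) = -3 + (-5 + 5)*(A + 6/5) = -3 + 0*(6/5 + A) = -3 + 0 = -3)
b = 392 (b = 8*7² = 8*49 = 392)
B = -18 (B = -12 + 2*(-3) = -12 - 6 = -18)
-66*(b + B) = -66*(392 - 18) = -66*374 = -24684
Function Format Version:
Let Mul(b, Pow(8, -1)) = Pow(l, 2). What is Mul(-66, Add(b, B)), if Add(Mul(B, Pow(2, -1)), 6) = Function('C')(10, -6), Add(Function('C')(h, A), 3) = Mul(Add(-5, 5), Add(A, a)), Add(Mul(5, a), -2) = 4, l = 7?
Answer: -24684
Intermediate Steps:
a = Rational(6, 5) (a = Add(Rational(2, 5), Mul(Rational(1, 5), 4)) = Add(Rational(2, 5), Rational(4, 5)) = Rational(6, 5) ≈ 1.2000)
Function('C')(h, A) = -3 (Function('C')(h, A) = Add(-3, Mul(Add(-5, 5), Add(A, Rational(6, 5)))) = Add(-3, Mul(0, Add(Rational(6, 5), A))) = Add(-3, 0) = -3)
b = 392 (b = Mul(8, Pow(7, 2)) = Mul(8, 49) = 392)
B = -18 (B = Add(-12, Mul(2, -3)) = Add(-12, -6) = -18)
Mul(-66, Add(b, B)) = Mul(-66, Add(392, -18)) = Mul(-66, 374) = -24684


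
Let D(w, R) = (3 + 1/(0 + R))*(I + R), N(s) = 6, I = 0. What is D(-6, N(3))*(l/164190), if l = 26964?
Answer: 85386/27365 ≈ 3.1203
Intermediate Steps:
D(w, R) = R*(3 + 1/R) (D(w, R) = (3 + 1/(0 + R))*(0 + R) = (3 + 1/R)*R = R*(3 + 1/R))
D(-6, N(3))*(l/164190) = (1 + 3*6)*(26964/164190) = (1 + 18)*(26964*(1/164190)) = 19*(4494/27365) = 85386/27365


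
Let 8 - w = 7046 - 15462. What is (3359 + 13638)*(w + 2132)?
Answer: 179420332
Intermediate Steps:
w = 8424 (w = 8 - (7046 - 15462) = 8 - 1*(-8416) = 8 + 8416 = 8424)
(3359 + 13638)*(w + 2132) = (3359 + 13638)*(8424 + 2132) = 16997*10556 = 179420332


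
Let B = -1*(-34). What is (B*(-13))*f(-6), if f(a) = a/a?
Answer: -442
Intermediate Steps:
B = 34
f(a) = 1
(B*(-13))*f(-6) = (34*(-13))*1 = -442*1 = -442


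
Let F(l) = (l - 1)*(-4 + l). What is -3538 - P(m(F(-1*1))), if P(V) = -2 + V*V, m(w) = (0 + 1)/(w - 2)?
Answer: -226305/64 ≈ -3536.0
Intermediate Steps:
F(l) = (-1 + l)*(-4 + l)
m(w) = 1/(-2 + w)
P(V) = -2 + V²
-3538 - P(m(F(-1*1))) = -3538 - (-2 + (1/(-2 + (4 + (-1*1)² - (-5))))²) = -3538 - (-2 + (1/(-2 + (4 + (-1)² - 5*(-1))))²) = -3538 - (-2 + (1/(-2 + (4 + 1 + 5)))²) = -3538 - (-2 + (1/(-2 + 10))²) = -3538 - (-2 + (1/8)²) = -3538 - (-2 + (⅛)²) = -3538 - (-2 + 1/64) = -3538 - 1*(-127/64) = -3538 + 127/64 = -226305/64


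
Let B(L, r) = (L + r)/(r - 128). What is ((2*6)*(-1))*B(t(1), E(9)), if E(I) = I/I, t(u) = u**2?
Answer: 24/127 ≈ 0.18898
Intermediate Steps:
E(I) = 1
B(L, r) = (L + r)/(-128 + r)
((2*6)*(-1))*B(t(1), E(9)) = ((2*6)*(-1))*((1**2 + 1)/(-128 + 1)) = (12*(-1))*((1 + 1)/(-127)) = -(-12)*2/127 = -12*(-2/127) = 24/127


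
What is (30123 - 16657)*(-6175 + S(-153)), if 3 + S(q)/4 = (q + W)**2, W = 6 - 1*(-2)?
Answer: 1049176458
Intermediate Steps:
W = 8 (W = 6 + 2 = 8)
S(q) = -12 + 4*(8 + q)**2 (S(q) = -12 + 4*(q + 8)**2 = -12 + 4*(8 + q)**2)
(30123 - 16657)*(-6175 + S(-153)) = (30123 - 16657)*(-6175 + (-12 + 4*(8 - 153)**2)) = 13466*(-6175 + (-12 + 4*(-145)**2)) = 13466*(-6175 + (-12 + 4*21025)) = 13466*(-6175 + (-12 + 84100)) = 13466*(-6175 + 84088) = 13466*77913 = 1049176458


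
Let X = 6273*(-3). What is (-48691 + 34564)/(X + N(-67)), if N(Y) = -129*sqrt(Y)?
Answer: 29539557/39474412 - 202487*I*sqrt(67)/39474412 ≈ 0.74832 - 0.041987*I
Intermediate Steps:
X = -18819
(-48691 + 34564)/(X + N(-67)) = (-48691 + 34564)/(-18819 - 129*I*sqrt(67)) = -14127/(-18819 - 129*I*sqrt(67))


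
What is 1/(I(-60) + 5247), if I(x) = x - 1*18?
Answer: 1/5169 ≈ 0.00019346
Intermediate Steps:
I(x) = -18 + x (I(x) = x - 18 = -18 + x)
1/(I(-60) + 5247) = 1/((-18 - 60) + 5247) = 1/(-78 + 5247) = 1/5169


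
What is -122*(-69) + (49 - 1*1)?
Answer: 8466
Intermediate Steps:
-122*(-69) + (49 - 1*1) = 8418 + (49 - 1) = 8418 + 48 = 8466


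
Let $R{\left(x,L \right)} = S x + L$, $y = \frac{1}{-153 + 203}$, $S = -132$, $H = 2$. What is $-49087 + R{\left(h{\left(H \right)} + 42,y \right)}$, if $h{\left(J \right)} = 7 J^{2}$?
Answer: $- \frac{2916349}{50} \approx -58327.0$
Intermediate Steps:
$y = \frac{1}{50} \approx 0.02$
$R{\left(x,L \right)} = L - 132 x$ ($R{\left(x,L \right)} = - 132 x + L = L - 132 x$)
$-49087 + R{\left(h{\left(H \right)} + 42,y \right)} = -49087 + \left(\frac{1}{50} - 132 \left(7 \cdot 2^{2} + 42\right)\right) = -49087 + \left(\frac{1}{50} - 132 \left(7 \cdot 4 + 42\right)\right) = -49087 + \left(\frac{1}{50} - 132 \left(28 + 42\right)\right) = -49087 + \left(\frac{1}{50} - 9240\right) = -49087 - \frac{461999}{50} = - \frac{2916349}{50}$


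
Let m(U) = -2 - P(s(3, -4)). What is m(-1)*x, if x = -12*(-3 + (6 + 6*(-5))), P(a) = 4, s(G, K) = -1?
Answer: -1944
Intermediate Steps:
m(U) = -6 (m(U) = -2 - 1*4 = -2 - 4 = -6)
x = 324 (x = -12*(-3 + (6 - 30)) = -12*(-3 - 24) = -12*(-27) = 324)
m(-1)*x = -6*324 = -1944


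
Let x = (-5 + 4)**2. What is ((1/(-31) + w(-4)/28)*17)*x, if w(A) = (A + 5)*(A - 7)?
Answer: -6273/868 ≈ -7.2270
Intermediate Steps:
w(A) = (-7 + A)*(5 + A) (w(A) = (5 + A)*(-7 + A) = (-7 + A)*(5 + A))
x = 1 (x = (-1)**2 = 1)
((1/(-31) + w(-4)/28)*17)*x = ((1/(-31) + (-35 + (-4)**2 - 2*(-4))/28)*17)*1 = ((1*(-1/31) + (-35 + 16 + 8)*(1/28))*17)*1 = ((-1/31 - 11*1/28)*17)*1 = ((-1/31 - 11/28)*17)*1 = -369/868*17*1 = -6273/868*1 = -6273/868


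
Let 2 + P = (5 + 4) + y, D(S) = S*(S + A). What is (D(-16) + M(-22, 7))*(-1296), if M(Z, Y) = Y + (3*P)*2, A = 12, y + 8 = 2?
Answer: -99792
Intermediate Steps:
y = -6 (y = -8 + 2 = -6)
D(S) = S*(12 + S) (D(S) = S*(S + 12) = S*(12 + S))
P = 1 (P = -2 + ((5 + 4) - 6) = -2 + (9 - 6) = -2 + 3 = 1)
M(Z, Y) = 6 + Y (M(Z, Y) = Y + (3*1)*2 = Y + 3*2 = Y + 6 = 6 + Y)
(D(-16) + M(-22, 7))*(-1296) = (-16*(12 - 16) + (6 + 7))*(-1296) = (-16*(-4) + 13)*(-1296) = (64 + 13)*(-1296) = 77*(-1296) = -99792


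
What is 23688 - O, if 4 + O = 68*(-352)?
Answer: 47628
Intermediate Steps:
O = -23940 (O = -4 + 68*(-352) = -4 - 23936 = -23940)
23688 - O = 23688 - 1*(-23940) = 23688 + 23940 = 47628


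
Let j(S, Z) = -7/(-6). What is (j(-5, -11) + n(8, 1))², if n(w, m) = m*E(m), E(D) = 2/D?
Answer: 361/36 ≈ 10.028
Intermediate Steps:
j(S, Z) = 7/6 (j(S, Z) = -7*(-⅙) = 7/6)
n(w, m) = 2 (n(w, m) = m*(2/m) = 2)
(j(-5, -11) + n(8, 1))² = (7/6 + 2)² = (19/6)² = 361/36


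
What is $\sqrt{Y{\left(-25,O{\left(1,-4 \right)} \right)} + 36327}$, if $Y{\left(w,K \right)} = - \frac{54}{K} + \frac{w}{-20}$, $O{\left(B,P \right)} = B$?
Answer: $\frac{\sqrt{145097}}{2} \approx 190.46$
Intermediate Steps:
$Y{\left(w,K \right)} = - \frac{54}{K} - \frac{w}{20}$ ($Y{\left(w,K \right)} = - \frac{54}{K} + w \left(- \frac{1}{20}\right) = - \frac{54}{K} - \frac{w}{20}$)
$\sqrt{Y{\left(-25,O{\left(1,-4 \right)} \right)} + 36327} = \sqrt{\left(- \frac{54}{1} - - \frac{5}{4}\right) + 36327} = \sqrt{\left(\left(-54\right) 1 + \frac{5}{4}\right) + 36327} = \sqrt{\left(-54 + \frac{5}{4}\right) + 36327} = \sqrt{- \frac{211}{4} + 36327} = \sqrt{\frac{145097}{4}} = \frac{\sqrt{145097}}{2}$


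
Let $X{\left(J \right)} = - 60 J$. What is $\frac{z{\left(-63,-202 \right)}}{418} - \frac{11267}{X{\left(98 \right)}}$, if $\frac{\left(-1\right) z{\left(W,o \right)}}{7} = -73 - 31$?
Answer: $\frac{4495123}{1228920} \approx 3.6578$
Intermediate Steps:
$z{\left(W,o \right)} = 728$ ($z{\left(W,o \right)} = - 7 \left(-73 - 31\right) = \left(-7\right) \left(-104\right) = 728$)
$\frac{z{\left(-63,-202 \right)}}{418} - \frac{11267}{X{\left(98 \right)}} = \frac{728}{418} - \frac{11267}{\left(-60\right) 98} = 728 \cdot \frac{1}{418} - \frac{11267}{-5880} = \frac{364}{209} - - \frac{11267}{5880} = \frac{364}{209} + \frac{11267}{5880} = \frac{4495123}{1228920}$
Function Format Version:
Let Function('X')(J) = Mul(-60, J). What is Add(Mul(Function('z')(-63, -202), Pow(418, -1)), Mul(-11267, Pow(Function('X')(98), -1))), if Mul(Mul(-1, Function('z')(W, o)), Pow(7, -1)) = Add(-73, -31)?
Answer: Rational(4495123, 1228920) ≈ 3.6578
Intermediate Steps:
Function('z')(W, o) = 728 (Function('z')(W, o) = Mul(-7, Add(-73, -31)) = Mul(-7, -104) = 728)
Add(Mul(Function('z')(-63, -202), Pow(418, -1)), Mul(-11267, Pow(Function('X')(98), -1))) = Add(Mul(728, Pow(418, -1)), Mul(-11267, Pow(Mul(-60, 98), -1))) = Add(Mul(728, Rational(1, 418)), Mul(-11267, Pow(-5880, -1))) = Add(Rational(364, 209), Mul(-11267, Rational(-1, 5880))) = Add(Rational(364, 209), Rational(11267, 5880)) = Rational(4495123, 1228920)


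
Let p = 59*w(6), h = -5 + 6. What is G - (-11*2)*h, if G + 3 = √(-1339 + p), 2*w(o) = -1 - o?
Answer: 19 + I*√6182/2 ≈ 19.0 + 39.313*I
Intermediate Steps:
h = 1
w(o) = -½ - o/2 (w(o) = (-1 - o)/2 = -½ - o/2)
p = -413/2 (p = 59*(-½ - ½*6) = 59*(-½ - 3) = 59*(-7/2) = -413/2 ≈ -206.50)
G = -3 + I*√6182/2 (G = -3 + √(-1339 - 413/2) = -3 + √(-3091/2) = -3 + I*√6182/2 ≈ -3.0 + 39.313*I)
G - (-11*2)*h = (-3 + I*√6182/2) - (-11*2) = (-3 + I*√6182/2) - (-22) = (-3 + I*√6182/2) - 1*(-22) = (-3 + I*√6182/2) + 22 = 19 + I*√6182/2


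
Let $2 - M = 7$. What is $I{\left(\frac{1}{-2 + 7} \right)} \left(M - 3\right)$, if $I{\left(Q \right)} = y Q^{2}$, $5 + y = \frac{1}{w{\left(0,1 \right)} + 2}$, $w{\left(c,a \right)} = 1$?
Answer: $\frac{112}{75} \approx 1.4933$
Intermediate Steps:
$M = -5$ ($M = 2 - 7 = -5$)
$y = - \frac{14}{3}$ ($y = -5 + \frac{1}{1 + 2} = -5 + \frac{1}{3} = - \frac{14}{3} \approx -4.6667$)
$I{\left(Q \right)} = - \frac{14 Q^{2}}{3}$
$I{\left(\frac{1}{-2 + 7} \right)} \left(M - 3\right) = - \frac{14 \left(\frac{1}{-2 + 7}\right)^{2}}{3} \left(-5 - 3\right) = - \frac{14 \left(\frac{1}{5}\right)^{2}}{3} \left(-8\right) = - \frac{14}{3 \cdot 25} \left(-8\right) = \left(- \frac{14}{3}\right) \frac{1}{25} \left(-8\right) = \left(- \frac{14}{75}\right) \left(-8\right) = \frac{112}{75}$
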